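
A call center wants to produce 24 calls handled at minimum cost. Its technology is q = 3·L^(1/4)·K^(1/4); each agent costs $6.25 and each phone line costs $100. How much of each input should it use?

L* = 256, K* = 16

Cost minimization requires the marginal rate of technical substitution to equal the input-price ratio: MP_L/MP_K = w/r.
Here MP_L/MP_K = (1/4)·(K/L)/(1/4) = (K/L). Setting this equal to 6.25/100 = 0.0625 gives K = 0.0625L.
Substituting into q = 24: 3·L^(1/4)·(0.0625L)^(1/4) = 24.
Solving, L = 256 and K = 16.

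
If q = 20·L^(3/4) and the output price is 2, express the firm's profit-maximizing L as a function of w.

L(w) = 810000/w^(4)

MP_L = (3/4)·20·L^(-1/4) = 15·L^(-1/4).
Setting P·MP_L = w: 30·L^(-1/4) = w.
Solving for L: L^(-1/4) = w/30, so L = (30/w)^(4).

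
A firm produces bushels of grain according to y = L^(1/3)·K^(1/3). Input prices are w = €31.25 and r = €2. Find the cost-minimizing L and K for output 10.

Cost minimization requires the marginal rate of technical substitution to equal the input-price ratio: MP_L/MP_K = w/r.
Here MP_L/MP_K = (1/3)·(K/L)/(1/3) = (K/L). Setting this equal to 31.25/2 = 15.625 gives K = 15.625L.
Substituting into y = 10: L^(1/3)·(15.625L)^(1/3) = 10.
Solving, L = 8 and K = 125.

L* = 8, K* = 125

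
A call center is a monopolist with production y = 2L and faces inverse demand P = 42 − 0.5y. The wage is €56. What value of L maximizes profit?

L* = 7

Marginal revenue from the inverse demand is MR = 42 − y.
The marginal product is MP_L = 2.
A monopolist hires until marginal revenue product equals the wage: MR·MP_L = w.
(42 − 2L)·2 = 56, so L = 7.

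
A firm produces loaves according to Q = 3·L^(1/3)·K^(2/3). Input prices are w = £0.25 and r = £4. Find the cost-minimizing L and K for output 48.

Cost minimization requires the marginal rate of technical substitution to equal the input-price ratio: MP_L/MP_K = w/r.
Here MP_L/MP_K = (1/3)·(K/L)/(2/3) = 0.5·(K/L). Setting this equal to 0.25/4 = 0.0625 gives K = 0.125L.
Substituting into Q = 48: 3·L^(1/3)·(0.125L)^(2/3) = 48.
Solving, L = 64 and K = 8.

L* = 64, K* = 8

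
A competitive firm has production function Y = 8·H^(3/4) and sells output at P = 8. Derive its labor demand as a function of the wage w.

H(w) = 5308416/w^(4)

MP_H = (3/4)·8·H^(-1/4) = 6·H^(-1/4).
Setting P·MP_H = w: 48·H^(-1/4) = w.
Solving for H: H^(-1/4) = w/48, so H = (48/w)^(4).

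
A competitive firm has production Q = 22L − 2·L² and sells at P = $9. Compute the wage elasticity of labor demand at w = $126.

ε = -1.75

From P·MP_L = w with MP_L = 22 − 4L, labor demand is L(w) = (22 − w/9)/4.
dL/dw = −1/(36) = -1/36.
At w = 126, L = 2, so ε = (dL/dw)·(w/L) = (-1/36)·(126/2) = -1.75.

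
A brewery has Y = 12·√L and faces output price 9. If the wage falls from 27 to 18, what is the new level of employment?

L* = 9

From P·MP_L = w with MP_L = 6·L^(-1/2), the labor demand is L(w) = (54/w)^(2).
At w = 27: L = 4. At w = 18: L = 9.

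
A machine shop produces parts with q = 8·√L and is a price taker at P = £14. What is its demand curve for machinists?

MP_L = (1/2)·8·L^(-1/2) = 4·L^(-1/2).
Setting P·MP_L = w: 56·L^(-1/2) = w.
Solving for L: L^(-1/2) = w/56, so L = (56/w)^(2).

L(w) = 3136/w²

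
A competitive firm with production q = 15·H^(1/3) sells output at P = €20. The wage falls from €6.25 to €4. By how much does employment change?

ΔH = 61

From P·MP_H = w with MP_H = 5·H^(-2/3), the labor demand is H(w) = (100/w)^(3/2).
At w = 6.25: H = 64. At w = 4: H = 125.
ΔH = 125 − 64 = 61.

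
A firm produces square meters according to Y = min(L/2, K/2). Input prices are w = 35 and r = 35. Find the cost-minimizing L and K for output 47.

L* = 94, K* = 94

With a fixed-proportions technology, the cost-minimizing bundle uses no slack in either input: L/2 = K/2 = Y.
So L = 2·47 = 94 and K = 2·47 = 94.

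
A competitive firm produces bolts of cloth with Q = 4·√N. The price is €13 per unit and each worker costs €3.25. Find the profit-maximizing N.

MP_N = (1/2)·4·N^(-1/2) = 2·N^(-1/2).
Profit maximization for a price taker requires P·MP_N = w: 13·2·N^(-1/2) = 3.25.
So N^(-1/2) = 0.125, which gives N = 64.

N* = 64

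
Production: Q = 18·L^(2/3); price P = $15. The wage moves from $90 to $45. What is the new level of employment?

L* = 64

From P·MP_L = w with MP_L = 12·L^(-1/3), the labor demand is L(w) = (180/w)^(3).
At w = 90: L = 8. At w = 45: L = 64.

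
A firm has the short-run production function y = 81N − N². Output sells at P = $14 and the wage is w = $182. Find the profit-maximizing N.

N* = 34

The marginal product of N is MP_N = 81 − 2N.
A price-taking firm hires until the value of the marginal product equals the wage: P·MP_N = w, so 14·(81 − 2N) = 182.
Then 81 − 2N = 13, giving N = 34.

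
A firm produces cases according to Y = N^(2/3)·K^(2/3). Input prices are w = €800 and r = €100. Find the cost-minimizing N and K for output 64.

Cost minimization requires the marginal rate of technical substitution to equal the input-price ratio: MP_N/MP_K = w/r.
Here MP_N/MP_K = (2/3)·(K/N)/(2/3) = (K/N). Setting this equal to 800/100 = 8 gives K = 8N.
Substituting into Y = 64: N^(2/3)·(8N)^(2/3) = 64.
Solving, N = 8 and K = 64.

N* = 8, K* = 64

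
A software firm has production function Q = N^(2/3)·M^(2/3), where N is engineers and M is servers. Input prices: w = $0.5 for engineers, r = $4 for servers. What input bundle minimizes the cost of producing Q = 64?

N* = 64, M* = 8

Cost minimization requires the marginal rate of technical substitution to equal the input-price ratio: MP_N/MP_M = w/r.
Here MP_N/MP_M = (2/3)·(M/N)/(2/3) = (M/N). Setting this equal to 0.5/4 = 0.125 gives M = 0.125N.
Substituting into Q = 64: N^(2/3)·(0.125N)^(2/3) = 64.
Solving, N = 64 and M = 8.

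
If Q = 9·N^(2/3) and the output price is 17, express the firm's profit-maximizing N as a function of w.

MP_N = (2/3)·9·N^(-1/3) = 6·N^(-1/3).
Setting P·MP_N = w: 102·N^(-1/3) = w.
Solving for N: N^(-1/3) = w/102, so N = (102/w)^(3).

N(w) = 1061208/w³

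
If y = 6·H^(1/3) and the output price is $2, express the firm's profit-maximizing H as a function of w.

MP_H = (1/3)·6·H^(-2/3) = 2·H^(-2/3).
Setting P·MP_H = w: 4·H^(-2/3) = w.
Solving for H: H^(-2/3) = w/4, so H = (4/w)^(3/2).

H(w) = (4/w)^(3/2)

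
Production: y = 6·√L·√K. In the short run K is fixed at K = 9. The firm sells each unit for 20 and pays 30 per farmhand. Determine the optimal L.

L* = 36

With K = 9, MP_L = (1/2)·6·L^(-1/2)·9^(1/2) = 9·L^(-1/2).
Profit maximization for a price taker requires P·MP_L = w: 20·9·L^(-1/2) = 30.
So L^(-1/2) = 1/6, which gives L = 36.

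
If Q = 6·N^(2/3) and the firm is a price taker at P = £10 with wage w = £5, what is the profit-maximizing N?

MP_N = (2/3)·6·N^(-1/3) = 4·N^(-1/3).
Profit maximization for a price taker requires P·MP_N = w: 10·4·N^(-1/3) = 5.
So N^(-1/3) = 0.125, which gives N = 512.

N* = 512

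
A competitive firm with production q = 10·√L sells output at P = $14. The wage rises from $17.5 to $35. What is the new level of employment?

From P·MP_L = w with MP_L = 5·L^(-1/2), the labor demand is L(w) = (70/w)^(2).
At w = 17.5: L = 16. At w = 35: L = 4.

L* = 4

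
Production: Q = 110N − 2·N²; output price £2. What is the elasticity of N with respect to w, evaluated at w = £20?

From P·MP_N = w with MP_N = 110 − 4N, labor demand is N(w) = (110 − w/2)/4.
dN/dw = −1/(8) = -0.125.
At w = 20, N = 25, so ε = (dN/dw)·(w/N) = (-0.125)·(20/25) = -0.1.

ε = -0.1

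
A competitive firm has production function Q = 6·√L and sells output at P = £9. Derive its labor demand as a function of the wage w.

MP_L = (1/2)·6·L^(-1/2) = 3·L^(-1/2).
Setting P·MP_L = w: 27·L^(-1/2) = w.
Solving for L: L^(-1/2) = w/27, so L = (27/w)^(2).

L(w) = 729/w²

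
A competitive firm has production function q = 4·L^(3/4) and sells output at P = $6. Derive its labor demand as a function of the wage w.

L(w) = 104976/w^(4)

MP_L = (3/4)·4·L^(-1/4) = 3·L^(-1/4).
Setting P·MP_L = w: 18·L^(-1/4) = w.
Solving for L: L^(-1/4) = w/18, so L = (18/w)^(4).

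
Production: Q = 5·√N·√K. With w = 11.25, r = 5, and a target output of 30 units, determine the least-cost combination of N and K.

Cost minimization requires the marginal rate of technical substitution to equal the input-price ratio: MP_N/MP_K = w/r.
Here MP_N/MP_K = (1/2)·(K/N)/(1/2) = (K/N). Setting this equal to 11.25/5 = 2.25 gives K = 2.25N.
Substituting into Q = 30: 5·N^(1/2)·(2.25N)^(1/2) = 30.
Solving, N = 4 and K = 9.

N* = 4, K* = 9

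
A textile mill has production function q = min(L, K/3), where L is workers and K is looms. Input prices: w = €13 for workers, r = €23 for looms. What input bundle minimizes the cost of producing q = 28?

L* = 28, K* = 84

With a fixed-proportions technology, the cost-minimizing bundle uses no slack in either input: L = K/3 = q.
So L = 28 and K = 3·28 = 84.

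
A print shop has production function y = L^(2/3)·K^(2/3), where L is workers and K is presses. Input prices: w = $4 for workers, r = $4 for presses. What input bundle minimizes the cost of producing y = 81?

Cost minimization requires the marginal rate of technical substitution to equal the input-price ratio: MP_L/MP_K = w/r.
Here MP_L/MP_K = (2/3)·(K/L)/(2/3) = (K/L). Setting this equal to 4/4 = 1 gives K = L.
Substituting into y = 81: L^(2/3)·(L)^(2/3) = 81.
Solving, L = 27 and K = 27.

L* = 27, K* = 27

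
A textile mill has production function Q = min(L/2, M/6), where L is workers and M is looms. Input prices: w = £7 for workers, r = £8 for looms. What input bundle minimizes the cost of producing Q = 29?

With a fixed-proportions technology, the cost-minimizing bundle uses no slack in either input: L/2 = M/6 = Q.
So L = 2·29 = 58 and M = 6·29 = 174.

L* = 58, M* = 174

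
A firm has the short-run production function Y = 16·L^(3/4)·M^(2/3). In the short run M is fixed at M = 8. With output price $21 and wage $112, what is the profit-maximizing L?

L* = 6561

With M = 8, MP_L = (3/4)·16·L^(-1/4)·8^(2/3) = 48·L^(-1/4).
Profit maximization for a price taker requires P·MP_L = w: 21·48·L^(-1/4) = 112.
So L^(-1/4) = 1/9, which gives L = 6561.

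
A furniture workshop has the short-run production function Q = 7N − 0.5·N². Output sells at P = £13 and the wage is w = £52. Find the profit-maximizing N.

The marginal product of N is MP_N = 7 − N.
A price-taking firm hires until the value of the marginal product equals the wage: P·MP_N = w, so 13·(7 − N) = 52.
Then 7 − N = 4, giving N = 3.

N* = 3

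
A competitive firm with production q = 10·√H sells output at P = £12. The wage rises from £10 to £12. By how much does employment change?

From P·MP_H = w with MP_H = 5·H^(-1/2), the labor demand is H(w) = (60/w)^(2).
At w = 10: H = 36. At w = 12: H = 25.
ΔH = 25 − 36 = -11.

ΔH = -11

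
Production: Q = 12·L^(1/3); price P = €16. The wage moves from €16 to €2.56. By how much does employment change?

From P·MP_L = w with MP_L = 4·L^(-2/3), the labor demand is L(w) = (64/w)^(3/2).
At w = 16: L = 8. At w = 2.56: L = 125.
ΔL = 125 − 8 = 117.

ΔL = 117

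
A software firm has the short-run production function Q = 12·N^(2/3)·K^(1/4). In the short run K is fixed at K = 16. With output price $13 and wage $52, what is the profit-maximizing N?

N* = 64

With K = 16, MP_N = (2/3)·12·N^(-1/3)·16^(1/4) = 16·N^(-1/3).
Profit maximization for a price taker requires P·MP_N = w: 13·16·N^(-1/3) = 52.
So N^(-1/3) = 0.25, which gives N = 64.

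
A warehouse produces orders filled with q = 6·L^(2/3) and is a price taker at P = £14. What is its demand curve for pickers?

L(w) = 175616/w³

MP_L = (2/3)·6·L^(-1/3) = 4·L^(-1/3).
Setting P·MP_L = w: 56·L^(-1/3) = w.
Solving for L: L^(-1/3) = w/56, so L = (56/w)^(3).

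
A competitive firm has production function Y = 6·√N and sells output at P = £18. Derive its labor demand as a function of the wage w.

MP_N = (1/2)·6·N^(-1/2) = 3·N^(-1/2).
Setting P·MP_N = w: 54·N^(-1/2) = w.
Solving for N: N^(-1/2) = w/54, so N = (54/w)^(2).

N(w) = 2916/w²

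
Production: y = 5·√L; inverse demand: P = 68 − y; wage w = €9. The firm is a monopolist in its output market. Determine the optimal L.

Marginal revenue from the inverse demand is MR = 68 − 2y.
The marginal product is MP_L = 2.5·L^(-1/2).
A monopolist hires until marginal revenue product equals the wage: MR·MP_L = w.
At L, y = 5·√L. Substituting and solving: (68 − 10·√L)·2.5·L^(-1/2) = 9 gives L = 25.

L* = 25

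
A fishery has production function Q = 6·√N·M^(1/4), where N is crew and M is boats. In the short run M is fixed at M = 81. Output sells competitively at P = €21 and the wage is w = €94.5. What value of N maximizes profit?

N* = 4

With M = 81, MP_N = (1/2)·6·N^(-1/2)·81^(1/4) = 9·N^(-1/2).
Profit maximization for a price taker requires P·MP_N = w: 21·9·N^(-1/2) = 94.5.
So N^(-1/2) = 0.5, which gives N = 4.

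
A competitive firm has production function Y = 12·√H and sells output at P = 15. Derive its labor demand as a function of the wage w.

MP_H = (1/2)·12·H^(-1/2) = 6·H^(-1/2).
Setting P·MP_H = w: 90·H^(-1/2) = w.
Solving for H: H^(-1/2) = w/90, so H = (90/w)^(2).

H(w) = 8100/w²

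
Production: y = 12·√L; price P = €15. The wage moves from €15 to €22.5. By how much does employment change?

From P·MP_L = w with MP_L = 6·L^(-1/2), the labor demand is L(w) = (90/w)^(2).
At w = 15: L = 36. At w = 22.5: L = 16.
ΔL = 16 − 36 = -20.

ΔL = -20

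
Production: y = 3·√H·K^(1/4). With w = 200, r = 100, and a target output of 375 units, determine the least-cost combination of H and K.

Cost minimization requires the marginal rate of technical substitution to equal the input-price ratio: MP_H/MP_K = w/r.
Here MP_H/MP_K = (1/2)·(K/H)/(1/4) = 2·(K/H). Setting this equal to 200/100 = 2 gives K = H.
Substituting into y = 375: 3·H^(1/2)·(H)^(1/4) = 375.
Solving, H = 625 and K = 625.

H* = 625, K* = 625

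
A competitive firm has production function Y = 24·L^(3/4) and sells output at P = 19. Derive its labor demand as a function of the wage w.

L(w) = (342/w)^(4)

MP_L = (3/4)·24·L^(-1/4) = 18·L^(-1/4).
Setting P·MP_L = w: 342·L^(-1/4) = w.
Solving for L: L^(-1/4) = w/342, so L = (342/w)^(4).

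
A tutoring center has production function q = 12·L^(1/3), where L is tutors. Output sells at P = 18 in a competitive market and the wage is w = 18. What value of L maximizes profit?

MP_L = (1/3)·12·L^(-2/3) = 4·L^(-2/3).
Profit maximization for a price taker requires P·MP_L = w: 18·4·L^(-2/3) = 18.
So L^(-2/3) = 0.25, which gives L = 8.

L* = 8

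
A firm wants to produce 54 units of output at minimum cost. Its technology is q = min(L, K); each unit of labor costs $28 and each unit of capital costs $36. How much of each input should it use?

L* = 54, K* = 54

With a fixed-proportions technology, the cost-minimizing bundle uses no slack in either input: L = K = q.
So L = 54 and K = 54.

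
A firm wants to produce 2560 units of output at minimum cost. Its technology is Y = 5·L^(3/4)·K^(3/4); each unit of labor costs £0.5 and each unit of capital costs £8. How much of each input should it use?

Cost minimization requires the marginal rate of technical substitution to equal the input-price ratio: MP_L/MP_K = w/r.
Here MP_L/MP_K = (3/4)·(K/L)/(3/4) = (K/L). Setting this equal to 0.5/8 = 0.0625 gives K = 0.0625L.
Substituting into Y = 2560: 5·L^(3/4)·(0.0625L)^(3/4) = 2560.
Solving, L = 256 and K = 16.

L* = 256, K* = 16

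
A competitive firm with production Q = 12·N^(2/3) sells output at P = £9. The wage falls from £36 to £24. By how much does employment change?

ΔN = 19

From P·MP_N = w with MP_N = 8·N^(-1/3), the labor demand is N(w) = (72/w)^(3).
At w = 36: N = 8. At w = 24: N = 27.
ΔN = 27 − 8 = 19.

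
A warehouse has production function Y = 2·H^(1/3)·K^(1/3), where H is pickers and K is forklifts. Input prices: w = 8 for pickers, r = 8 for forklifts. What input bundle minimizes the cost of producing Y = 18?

H* = 27, K* = 27

Cost minimization requires the marginal rate of technical substitution to equal the input-price ratio: MP_H/MP_K = w/r.
Here MP_H/MP_K = (1/3)·(K/H)/(1/3) = (K/H). Setting this equal to 8/8 = 1 gives K = H.
Substituting into Y = 18: 2·H^(1/3)·(H)^(1/3) = 18.
Solving, H = 27 and K = 27.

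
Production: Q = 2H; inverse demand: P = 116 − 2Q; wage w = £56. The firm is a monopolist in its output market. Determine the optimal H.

H* = 11

Marginal revenue from the inverse demand is MR = 116 − 4Q.
The marginal product is MP_H = 2.
A monopolist hires until marginal revenue product equals the wage: MR·MP_H = w.
(116 − 8H)·2 = 56, so H = 11.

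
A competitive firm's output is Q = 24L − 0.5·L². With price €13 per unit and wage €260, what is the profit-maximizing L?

L* = 4

The marginal product of L is MP_L = 24 − L.
A price-taking firm hires until the value of the marginal product equals the wage: P·MP_L = w, so 13·(24 − L) = 260.
Then 24 − L = 20, giving L = 4.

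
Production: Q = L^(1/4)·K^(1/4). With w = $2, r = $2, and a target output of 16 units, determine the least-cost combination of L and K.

L* = 256, K* = 256

Cost minimization requires the marginal rate of technical substitution to equal the input-price ratio: MP_L/MP_K = w/r.
Here MP_L/MP_K = (1/4)·(K/L)/(1/4) = (K/L). Setting this equal to 2/2 = 1 gives K = L.
Substituting into Q = 16: L^(1/4)·(L)^(1/4) = 16.
Solving, L = 256 and K = 256.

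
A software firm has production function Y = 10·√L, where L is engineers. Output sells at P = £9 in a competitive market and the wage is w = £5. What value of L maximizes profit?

MP_L = (1/2)·10·L^(-1/2) = 5·L^(-1/2).
Profit maximization for a price taker requires P·MP_L = w: 9·5·L^(-1/2) = 5.
So L^(-1/2) = 1/9, which gives L = 81.

L* = 81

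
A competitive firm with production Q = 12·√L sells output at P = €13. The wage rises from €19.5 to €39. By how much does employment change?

From P·MP_L = w with MP_L = 6·L^(-1/2), the labor demand is L(w) = (78/w)^(2).
At w = 19.5: L = 16. At w = 39: L = 4.
ΔL = 4 − 16 = -12.

ΔL = -12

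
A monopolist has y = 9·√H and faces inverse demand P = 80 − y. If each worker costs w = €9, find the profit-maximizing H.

H* = 16

Marginal revenue from the inverse demand is MR = 80 − 2y.
The marginal product is MP_H = 4.5·H^(-1/2).
A monopolist hires until marginal revenue product equals the wage: MR·MP_H = w.
At H, y = 9·√H. Substituting and solving: (80 − 18·√H)·4.5·H^(-1/2) = 9 gives H = 16.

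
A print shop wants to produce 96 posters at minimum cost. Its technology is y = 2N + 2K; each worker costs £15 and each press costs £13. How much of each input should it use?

N* = 0, K* = 48

The inputs are perfect substitutes, so the firm uses whichever has the lower cost per unit of output.
Cost per unit of output via N is w/2 = 7.5; via K it is r/2 = 6.5. K is cheaper.
Producing y = 96 with K alone: N = 0, K = 48.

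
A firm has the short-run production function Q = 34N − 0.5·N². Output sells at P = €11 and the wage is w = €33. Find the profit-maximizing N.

N* = 31

The marginal product of N is MP_N = 34 − N.
A price-taking firm hires until the value of the marginal product equals the wage: P·MP_N = w, so 11·(34 − N) = 33.
Then 34 − N = 3, giving N = 31.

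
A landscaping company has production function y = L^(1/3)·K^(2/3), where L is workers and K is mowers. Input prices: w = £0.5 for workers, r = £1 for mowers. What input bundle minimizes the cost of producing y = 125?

L* = 125, K* = 125

Cost minimization requires the marginal rate of technical substitution to equal the input-price ratio: MP_L/MP_K = w/r.
Here MP_L/MP_K = (1/3)·(K/L)/(2/3) = 0.5·(K/L). Setting this equal to 0.5/1 = 0.5 gives K = L.
Substituting into y = 125: L^(1/3)·(L)^(2/3) = 125.
Solving, L = 125 and K = 125.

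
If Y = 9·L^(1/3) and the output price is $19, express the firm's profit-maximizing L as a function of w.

MP_L = (1/3)·9·L^(-2/3) = 3·L^(-2/3).
Setting P·MP_L = w: 57·L^(-2/3) = w.
Solving for L: L^(-2/3) = w/57, so L = (57/w)^(3/2).

L(w) = (57/w)^(3/2)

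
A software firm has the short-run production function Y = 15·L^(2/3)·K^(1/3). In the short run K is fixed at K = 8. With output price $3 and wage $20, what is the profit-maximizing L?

L* = 27

With K = 8, MP_L = (2/3)·15·L^(-1/3)·8^(1/3) = 20·L^(-1/3).
Profit maximization for a price taker requires P·MP_L = w: 3·20·L^(-1/3) = 20.
So L^(-1/3) = 1/3, which gives L = 27.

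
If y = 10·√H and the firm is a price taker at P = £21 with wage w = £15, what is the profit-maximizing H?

H* = 49

MP_H = (1/2)·10·H^(-1/2) = 5·H^(-1/2).
Profit maximization for a price taker requires P·MP_H = w: 21·5·H^(-1/2) = 15.
So H^(-1/2) = 1/7, which gives H = 49.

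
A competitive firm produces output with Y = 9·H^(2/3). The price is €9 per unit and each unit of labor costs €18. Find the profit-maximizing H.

H* = 27

MP_H = (2/3)·9·H^(-1/3) = 6·H^(-1/3).
Profit maximization for a price taker requires P·MP_H = w: 9·6·H^(-1/3) = 18.
So H^(-1/3) = 1/3, which gives H = 27.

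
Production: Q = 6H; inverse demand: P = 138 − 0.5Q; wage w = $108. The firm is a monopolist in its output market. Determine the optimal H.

Marginal revenue from the inverse demand is MR = 138 − Q.
The marginal product is MP_H = 6.
A monopolist hires until marginal revenue product equals the wage: MR·MP_H = w.
(138 − 6H)·6 = 108, so H = 20.

H* = 20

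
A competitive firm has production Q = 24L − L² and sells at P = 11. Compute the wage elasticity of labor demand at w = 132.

ε = -1

From P·MP_L = w with MP_L = 24 − 2L, labor demand is L(w) = (24 − w/11)/2.
dL/dw = −1/(22) = -1/22.
At w = 132, L = 6, so ε = (dL/dw)·(w/L) = (-1/22)·(132/6) = -1.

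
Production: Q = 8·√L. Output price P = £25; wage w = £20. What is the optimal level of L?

L* = 25

MP_L = (1/2)·8·L^(-1/2) = 4·L^(-1/2).
Profit maximization for a price taker requires P·MP_L = w: 25·4·L^(-1/2) = 20.
So L^(-1/2) = 0.2, which gives L = 25.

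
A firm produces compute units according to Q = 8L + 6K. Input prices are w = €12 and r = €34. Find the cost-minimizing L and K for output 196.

L* = 24.5, K* = 0

The inputs are perfect substitutes, so the firm uses whichever has the lower cost per unit of output.
Cost per unit of output via L is w/8 = 1.5; via K it is r/6 = 17/3. L is cheaper.
Producing Q = 196 with L alone: L = 24.5, K = 0.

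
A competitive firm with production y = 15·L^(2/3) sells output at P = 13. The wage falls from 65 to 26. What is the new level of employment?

L* = 125

From P·MP_L = w with MP_L = 10·L^(-1/3), the labor demand is L(w) = (130/w)^(3).
At w = 65: L = 8. At w = 26: L = 125.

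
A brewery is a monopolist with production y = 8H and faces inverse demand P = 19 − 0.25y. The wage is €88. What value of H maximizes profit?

Marginal revenue from the inverse demand is MR = 19 − 0.5y.
The marginal product is MP_H = 8.
A monopolist hires until marginal revenue product equals the wage: MR·MP_H = w.
(19 − 4H)·8 = 88, so H = 2.

H* = 2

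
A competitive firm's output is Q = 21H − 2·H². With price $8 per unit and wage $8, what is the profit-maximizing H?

H* = 5

The marginal product of H is MP_H = 21 − 4H.
A price-taking firm hires until the value of the marginal product equals the wage: P·MP_H = w, so 8·(21 − 4H) = 8.
Then 21 − 4H = 1, giving H = 5.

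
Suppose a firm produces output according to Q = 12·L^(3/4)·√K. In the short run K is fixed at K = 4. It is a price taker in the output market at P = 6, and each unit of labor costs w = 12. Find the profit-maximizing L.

With K = 4, MP_L = (3/4)·12·L^(-1/4)·4^(1/2) = 18·L^(-1/4).
Profit maximization for a price taker requires P·MP_L = w: 6·18·L^(-1/4) = 12.
So L^(-1/4) = 1/9, which gives L = 6561.

L* = 6561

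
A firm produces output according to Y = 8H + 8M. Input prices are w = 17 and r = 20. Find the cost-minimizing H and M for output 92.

H* = 11.5, M* = 0

The inputs are perfect substitutes, so the firm uses whichever has the lower cost per unit of output.
Cost per unit of output via H is w/8 = 2.125; via M it is r/8 = 2.5. H is cheaper.
Producing Y = 92 with H alone: H = 11.5, M = 0.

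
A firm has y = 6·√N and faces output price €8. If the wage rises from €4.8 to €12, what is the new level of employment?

From P·MP_N = w with MP_N = 3·N^(-1/2), the labor demand is N(w) = (24/w)^(2).
At w = 4.8: N = 25. At w = 12: N = 4.

N* = 4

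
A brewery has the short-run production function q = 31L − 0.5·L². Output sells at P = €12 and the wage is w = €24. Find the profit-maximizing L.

L* = 29

The marginal product of L is MP_L = 31 − L.
A price-taking firm hires until the value of the marginal product equals the wage: P·MP_L = w, so 12·(31 − L) = 24.
Then 31 − L = 2, giving L = 29.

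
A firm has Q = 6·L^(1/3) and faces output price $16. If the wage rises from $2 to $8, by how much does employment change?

ΔL = -56

From P·MP_L = w with MP_L = 2·L^(-2/3), the labor demand is L(w) = (32/w)^(3/2).
At w = 2: L = 64. At w = 8: L = 8.
ΔL = 8 − 64 = -56.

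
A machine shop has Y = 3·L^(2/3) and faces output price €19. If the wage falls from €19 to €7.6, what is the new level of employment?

L* = 125

From P·MP_L = w with MP_L = 2·L^(-1/3), the labor demand is L(w) = (38/w)^(3).
At w = 19: L = 8. At w = 7.6: L = 125.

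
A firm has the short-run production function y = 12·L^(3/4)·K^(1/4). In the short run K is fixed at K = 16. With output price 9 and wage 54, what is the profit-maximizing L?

L* = 81

With K = 16, MP_L = (3/4)·12·L^(-1/4)·16^(1/4) = 18·L^(-1/4).
Profit maximization for a price taker requires P·MP_L = w: 9·18·L^(-1/4) = 54.
So L^(-1/4) = 1/3, which gives L = 81.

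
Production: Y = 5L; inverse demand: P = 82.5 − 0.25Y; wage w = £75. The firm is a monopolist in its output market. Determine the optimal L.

L* = 27

Marginal revenue from the inverse demand is MR = 82.5 − 0.5Y.
The marginal product is MP_L = 5.
A monopolist hires until marginal revenue product equals the wage: MR·MP_L = w.
(82.5 − 2.5L)·5 = 75, so L = 27.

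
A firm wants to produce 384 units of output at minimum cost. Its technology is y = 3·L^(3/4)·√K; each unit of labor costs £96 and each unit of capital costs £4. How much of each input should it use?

L* = 16, K* = 256

Cost minimization requires the marginal rate of technical substitution to equal the input-price ratio: MP_L/MP_K = w/r.
Here MP_L/MP_K = (3/4)·(K/L)/(1/2) = 1.5·(K/L). Setting this equal to 96/4 = 24 gives K = 16L.
Substituting into y = 384: 3·L^(3/4)·(16L)^(1/2) = 384.
Solving, L = 16 and K = 256.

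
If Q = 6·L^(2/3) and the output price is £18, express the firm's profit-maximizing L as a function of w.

L(w) = 373248/w³

MP_L = (2/3)·6·L^(-1/3) = 4·L^(-1/3).
Setting P·MP_L = w: 72·L^(-1/3) = w.
Solving for L: L^(-1/3) = w/72, so L = (72/w)^(3).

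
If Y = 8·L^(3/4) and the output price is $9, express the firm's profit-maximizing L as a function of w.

MP_L = (3/4)·8·L^(-1/4) = 6·L^(-1/4).
Setting P·MP_L = w: 54·L^(-1/4) = w.
Solving for L: L^(-1/4) = w/54, so L = (54/w)^(4).

L(w) = 8503056/w^(4)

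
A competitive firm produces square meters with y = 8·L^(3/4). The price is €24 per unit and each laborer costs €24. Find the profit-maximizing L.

MP_L = (3/4)·8·L^(-1/4) = 6·L^(-1/4).
Profit maximization for a price taker requires P·MP_L = w: 24·6·L^(-1/4) = 24.
So L^(-1/4) = 1/6, which gives L = 1296.

L* = 1296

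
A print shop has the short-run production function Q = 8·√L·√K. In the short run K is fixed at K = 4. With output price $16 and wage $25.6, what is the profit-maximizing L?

L* = 25

With K = 4, MP_L = (1/2)·8·L^(-1/2)·4^(1/2) = 8·L^(-1/2).
Profit maximization for a price taker requires P·MP_L = w: 16·8·L^(-1/2) = 25.6.
So L^(-1/2) = 0.2, which gives L = 25.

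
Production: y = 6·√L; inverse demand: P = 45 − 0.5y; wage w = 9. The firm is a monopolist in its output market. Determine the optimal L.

Marginal revenue from the inverse demand is MR = 45 − y.
The marginal product is MP_L = 3·L^(-1/2).
A monopolist hires until marginal revenue product equals the wage: MR·MP_L = w.
At L, y = 6·√L. Substituting and solving: (45 − 6·√L)·3·L^(-1/2) = 9 gives L = 25.

L* = 25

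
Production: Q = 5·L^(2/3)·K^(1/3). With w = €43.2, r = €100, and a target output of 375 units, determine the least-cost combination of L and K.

L* = 125, K* = 27

Cost minimization requires the marginal rate of technical substitution to equal the input-price ratio: MP_L/MP_K = w/r.
Here MP_L/MP_K = (2/3)·(K/L)/(1/3) = 2·(K/L). Setting this equal to 43.2/100 = 0.432 gives K = 0.216L.
Substituting into Q = 375: 5·L^(2/3)·(0.216L)^(1/3) = 375.
Solving, L = 125 and K = 27.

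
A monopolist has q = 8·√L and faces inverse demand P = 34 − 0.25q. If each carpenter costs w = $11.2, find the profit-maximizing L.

L* = 25

Marginal revenue from the inverse demand is MR = 34 − 0.5q.
The marginal product is MP_L = 4·L^(-1/2).
A monopolist hires until marginal revenue product equals the wage: MR·MP_L = w.
At L, q = 8·√L. Substituting and solving: (34 − 4·√L)·4·L^(-1/2) = 11.2 gives L = 25.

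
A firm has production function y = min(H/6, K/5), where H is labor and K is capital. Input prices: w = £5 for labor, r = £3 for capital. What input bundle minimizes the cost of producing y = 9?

With a fixed-proportions technology, the cost-minimizing bundle uses no slack in either input: H/6 = K/5 = y.
So H = 6·9 = 54 and K = 5·9 = 45.

H* = 54, K* = 45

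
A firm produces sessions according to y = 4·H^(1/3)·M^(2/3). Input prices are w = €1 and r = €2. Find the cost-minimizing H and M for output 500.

H* = 125, M* = 125

Cost minimization requires the marginal rate of technical substitution to equal the input-price ratio: MP_H/MP_M = w/r.
Here MP_H/MP_M = (1/3)·(M/H)/(2/3) = 0.5·(M/H). Setting this equal to 1/2 = 0.5 gives M = H.
Substituting into y = 500: 4·H^(1/3)·(H)^(2/3) = 500.
Solving, H = 125 and M = 125.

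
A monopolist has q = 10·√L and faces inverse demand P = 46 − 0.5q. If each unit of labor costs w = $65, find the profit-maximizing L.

L* = 4

Marginal revenue from the inverse demand is MR = 46 − q.
The marginal product is MP_L = 5·L^(-1/2).
A monopolist hires until marginal revenue product equals the wage: MR·MP_L = w.
At L, q = 10·√L. Substituting and solving: (46 − 10·√L)·5·L^(-1/2) = 65 gives L = 4.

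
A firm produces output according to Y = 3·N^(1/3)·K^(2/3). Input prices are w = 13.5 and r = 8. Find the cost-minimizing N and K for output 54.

Cost minimization requires the marginal rate of technical substitution to equal the input-price ratio: MP_N/MP_K = w/r.
Here MP_N/MP_K = (1/3)·(K/N)/(2/3) = 0.5·(K/N). Setting this equal to 13.5/8 = 1.6875 gives K = 3.375N.
Substituting into Y = 54: 3·N^(1/3)·(3.375N)^(2/3) = 54.
Solving, N = 8 and K = 27.

N* = 8, K* = 27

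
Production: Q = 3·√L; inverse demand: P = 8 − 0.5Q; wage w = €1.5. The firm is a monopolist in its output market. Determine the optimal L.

Marginal revenue from the inverse demand is MR = 8 − Q.
The marginal product is MP_L = 1.5·L^(-1/2).
A monopolist hires until marginal revenue product equals the wage: MR·MP_L = w.
At L, Q = 3·√L. Substituting and solving: (8 − 3·√L)·1.5·L^(-1/2) = 1.5 gives L = 4.

L* = 4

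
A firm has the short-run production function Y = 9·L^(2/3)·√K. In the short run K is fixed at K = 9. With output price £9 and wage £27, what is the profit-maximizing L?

With K = 9, MP_L = (2/3)·9·L^(-1/3)·9^(1/2) = 18·L^(-1/3).
Profit maximization for a price taker requires P·MP_L = w: 9·18·L^(-1/3) = 27.
So L^(-1/3) = 1/6, which gives L = 216.

L* = 216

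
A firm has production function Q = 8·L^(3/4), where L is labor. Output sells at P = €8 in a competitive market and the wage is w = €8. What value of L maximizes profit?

MP_L = (3/4)·8·L^(-1/4) = 6·L^(-1/4).
Profit maximization for a price taker requires P·MP_L = w: 8·6·L^(-1/4) = 8.
So L^(-1/4) = 1/6, which gives L = 1296.

L* = 1296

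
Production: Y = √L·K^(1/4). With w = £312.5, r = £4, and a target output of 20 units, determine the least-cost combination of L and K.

Cost minimization requires the marginal rate of technical substitution to equal the input-price ratio: MP_L/MP_K = w/r.
Here MP_L/MP_K = (1/2)·(K/L)/(1/4) = 2·(K/L). Setting this equal to 312.5/4 = 78.125 gives K = 39.0625L.
Substituting into Y = 20: L^(1/2)·(39.0625L)^(1/4) = 20.
Solving, L = 16 and K = 625.

L* = 16, K* = 625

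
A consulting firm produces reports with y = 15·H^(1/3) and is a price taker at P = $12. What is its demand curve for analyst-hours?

H(w) = (60/w)^(3/2)

MP_H = (1/3)·15·H^(-2/3) = 5·H^(-2/3).
Setting P·MP_H = w: 60·H^(-2/3) = w.
Solving for H: H^(-2/3) = w/60, so H = (60/w)^(3/2).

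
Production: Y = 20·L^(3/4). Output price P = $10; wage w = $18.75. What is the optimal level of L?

L* = 4096

MP_L = (3/4)·20·L^(-1/4) = 15·L^(-1/4).
Profit maximization for a price taker requires P·MP_L = w: 10·15·L^(-1/4) = 18.75.
So L^(-1/4) = 0.125, which gives L = 4096.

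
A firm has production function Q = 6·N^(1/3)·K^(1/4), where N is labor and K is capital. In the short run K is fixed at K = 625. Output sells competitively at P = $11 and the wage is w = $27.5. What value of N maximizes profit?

N* = 8

With K = 625, MP_N = (1/3)·6·N^(-2/3)·625^(1/4) = 10·N^(-2/3).
Profit maximization for a price taker requires P·MP_N = w: 11·10·N^(-2/3) = 27.5.
So N^(-2/3) = 0.25, which gives N = 8.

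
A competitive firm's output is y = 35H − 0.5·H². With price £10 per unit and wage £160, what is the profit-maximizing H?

H* = 19

The marginal product of H is MP_H = 35 − H.
A price-taking firm hires until the value of the marginal product equals the wage: P·MP_H = w, so 10·(35 − H) = 160.
Then 35 − H = 16, giving H = 19.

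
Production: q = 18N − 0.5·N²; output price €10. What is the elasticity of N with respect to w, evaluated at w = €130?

ε = -2.6

From P·MP_N = w with MP_N = 18 − N, labor demand is N(w) = 18 − w/10.
dN/dw = −1/(10) = -0.1.
At w = 130, N = 5, so ε = (dN/dw)·(w/N) = (-0.1)·(130/5) = -2.6.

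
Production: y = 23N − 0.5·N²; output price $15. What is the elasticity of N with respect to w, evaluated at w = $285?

ε = -4.75

From P·MP_N = w with MP_N = 23 − N, labor demand is N(w) = 23 − w/15.
dN/dw = −1/(15) = -1/15.
At w = 285, N = 4, so ε = (dN/dw)·(w/N) = (-1/15)·(285/4) = -4.75.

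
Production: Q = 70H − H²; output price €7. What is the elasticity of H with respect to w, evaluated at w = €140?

ε = -0.4

From P·MP_H = w with MP_H = 70 − 2H, labor demand is H(w) = (70 − w/7)/2.
dH/dw = −1/(14) = -1/14.
At w = 140, H = 25, so ε = (dH/dw)·(w/H) = (-1/14)·(140/25) = -0.4.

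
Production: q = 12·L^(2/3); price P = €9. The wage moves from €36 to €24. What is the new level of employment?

L* = 27

From P·MP_L = w with MP_L = 8·L^(-1/3), the labor demand is L(w) = (72/w)^(3).
At w = 36: L = 8. At w = 24: L = 27.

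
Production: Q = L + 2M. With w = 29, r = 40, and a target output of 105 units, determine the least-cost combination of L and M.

The inputs are perfect substitutes, so the firm uses whichever has the lower cost per unit of output.
Cost per unit of output via L is 29; via M it is 20. M is cheaper.
Producing Q = 105 with M alone: L = 0, M = 52.5.

L* = 0, M* = 52.5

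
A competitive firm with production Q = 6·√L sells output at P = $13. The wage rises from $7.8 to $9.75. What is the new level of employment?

L* = 16

From P·MP_L = w with MP_L = 3·L^(-1/2), the labor demand is L(w) = (39/w)^(2).
At w = 7.8: L = 25. At w = 9.75: L = 16.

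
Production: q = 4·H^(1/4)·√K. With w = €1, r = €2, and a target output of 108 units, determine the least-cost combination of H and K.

Cost minimization requires the marginal rate of technical substitution to equal the input-price ratio: MP_H/MP_K = w/r.
Here MP_H/MP_K = (1/4)·(K/H)/(1/2) = 0.5·(K/H). Setting this equal to 1/2 = 0.5 gives K = H.
Substituting into q = 108: 4·H^(1/4)·(H)^(1/2) = 108.
Solving, H = 81 and K = 81.

H* = 81, K* = 81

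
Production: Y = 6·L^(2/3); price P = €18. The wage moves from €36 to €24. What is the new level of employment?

From P·MP_L = w with MP_L = 4·L^(-1/3), the labor demand is L(w) = (72/w)^(3).
At w = 36: L = 8. At w = 24: L = 27.

L* = 27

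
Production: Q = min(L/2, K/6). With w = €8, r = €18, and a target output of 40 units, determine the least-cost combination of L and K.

L* = 80, K* = 240

With a fixed-proportions technology, the cost-minimizing bundle uses no slack in either input: L/2 = K/6 = Q.
So L = 2·40 = 80 and K = 6·40 = 240.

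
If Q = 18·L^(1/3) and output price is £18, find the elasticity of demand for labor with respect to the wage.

ε = -1.5

MP_L = (1/3)·18·L^(-2/3), so P·MP_L = w gives 108·L^(-2/3) = w.
Solving, L(w) = (108/w)^(3/2). This is a constant-elasticity form: L ∝ w^(−3/2), so ε = −3/2.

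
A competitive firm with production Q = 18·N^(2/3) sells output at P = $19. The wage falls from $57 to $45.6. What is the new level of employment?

From P·MP_N = w with MP_N = 12·N^(-1/3), the labor demand is N(w) = (228/w)^(3).
At w = 57: N = 64. At w = 45.6: N = 125.

N* = 125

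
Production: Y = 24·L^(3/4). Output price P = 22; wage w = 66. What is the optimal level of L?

L* = 1296

MP_L = (3/4)·24·L^(-1/4) = 18·L^(-1/4).
Profit maximization for a price taker requires P·MP_L = w: 22·18·L^(-1/4) = 66.
So L^(-1/4) = 1/6, which gives L = 1296.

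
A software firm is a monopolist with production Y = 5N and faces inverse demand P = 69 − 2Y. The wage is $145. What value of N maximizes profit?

N* = 2

Marginal revenue from the inverse demand is MR = 69 − 4Y.
The marginal product is MP_N = 5.
A monopolist hires until marginal revenue product equals the wage: MR·MP_N = w.
(69 − 20N)·5 = 145, so N = 2.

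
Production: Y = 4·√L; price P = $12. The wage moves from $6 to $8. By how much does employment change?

From P·MP_L = w with MP_L = 2·L^(-1/2), the labor demand is L(w) = (24/w)^(2).
At w = 6: L = 16. At w = 8: L = 9.
ΔL = 9 − 16 = -7.

ΔL = -7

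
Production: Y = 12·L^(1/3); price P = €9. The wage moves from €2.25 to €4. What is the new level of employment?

From P·MP_L = w with MP_L = 4·L^(-2/3), the labor demand is L(w) = (36/w)^(3/2).
At w = 2.25: L = 64. At w = 4: L = 27.

L* = 27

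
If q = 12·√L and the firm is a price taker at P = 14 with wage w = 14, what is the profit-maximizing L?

L* = 36

MP_L = (1/2)·12·L^(-1/2) = 6·L^(-1/2).
Profit maximization for a price taker requires P·MP_L = w: 14·6·L^(-1/2) = 14.
So L^(-1/2) = 1/6, which gives L = 36.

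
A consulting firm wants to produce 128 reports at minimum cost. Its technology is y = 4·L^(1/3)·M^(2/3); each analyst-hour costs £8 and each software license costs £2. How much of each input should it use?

Cost minimization requires the marginal rate of technical substitution to equal the input-price ratio: MP_L/MP_M = w/r.
Here MP_L/MP_M = (1/3)·(M/L)/(2/3) = 0.5·(M/L). Setting this equal to 8/2 = 4 gives M = 8L.
Substituting into y = 128: 4·L^(1/3)·(8L)^(2/3) = 128.
Solving, L = 8 and M = 64.

L* = 8, M* = 64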